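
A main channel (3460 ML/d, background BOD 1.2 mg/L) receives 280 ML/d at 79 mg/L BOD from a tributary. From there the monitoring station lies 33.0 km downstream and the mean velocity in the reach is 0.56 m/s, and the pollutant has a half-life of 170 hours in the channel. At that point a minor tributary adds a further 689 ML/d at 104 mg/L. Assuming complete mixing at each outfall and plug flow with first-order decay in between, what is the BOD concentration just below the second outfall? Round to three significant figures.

Mass balance: C = (3460·1.200 + 280.0·79.00) / 3740 = 26270/3740 = 7.025 mg/L; combined flow 3740 ML/d.
Travel time t = 33.0·1000 / 0.56 = 58930 s = 16.37 h.
Half-life 170 h → k = ln 2 / 170 = 0.004077 h⁻¹ = 0.09786 d⁻¹.
First-order decay: C = 7.025·exp(−k·t) = 7.025·0.9354 = 6.571 mg/L.
At the second outfall, C = (3740·6.571 + 689.0·104.0) / (3740 + 689.0) = 21.73 mg/L.

21.7 mg/L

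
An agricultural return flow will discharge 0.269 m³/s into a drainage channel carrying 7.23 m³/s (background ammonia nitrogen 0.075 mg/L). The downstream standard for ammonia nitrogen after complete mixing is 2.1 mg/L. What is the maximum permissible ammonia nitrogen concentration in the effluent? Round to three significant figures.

56.5 mg/L

At the limit, (Qr·Cr + Qe·Cₑ)/(Qr + Qe) = 2.1:
Cₑ = (7.499·2.1 − 7.230·0.07500) / 0.2690 = 56.53 mg/L.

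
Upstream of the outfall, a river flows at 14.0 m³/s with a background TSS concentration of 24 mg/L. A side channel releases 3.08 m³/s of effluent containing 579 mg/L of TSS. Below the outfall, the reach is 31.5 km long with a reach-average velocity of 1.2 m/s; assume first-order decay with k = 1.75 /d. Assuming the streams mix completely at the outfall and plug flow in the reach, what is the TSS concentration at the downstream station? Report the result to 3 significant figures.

72.9 mg/L

Mixed concentration C = ΣQC/ΣQ = (14.00·24.00 + 3.080·579.0) / 17.08 = 2119/17.08 = 124.1 mg/L.
Travel time t = 31.5·1000 / 1.2 = 26250 s = 7.292 h.
Decay over the reach: 124.1·exp(−kt) = 124.1·0.5876 = 72.91 mg/L.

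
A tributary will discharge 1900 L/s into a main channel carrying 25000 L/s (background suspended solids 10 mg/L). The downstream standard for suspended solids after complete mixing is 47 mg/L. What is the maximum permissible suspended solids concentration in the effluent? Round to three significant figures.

At the limit, (Qr·Cr + Qe·Cₑ)/(Qr + Qe) = 47:
Cₑ = (26900·47 − 25000·10.00) / 1900 = 533.8 mg/L.

534 mg/L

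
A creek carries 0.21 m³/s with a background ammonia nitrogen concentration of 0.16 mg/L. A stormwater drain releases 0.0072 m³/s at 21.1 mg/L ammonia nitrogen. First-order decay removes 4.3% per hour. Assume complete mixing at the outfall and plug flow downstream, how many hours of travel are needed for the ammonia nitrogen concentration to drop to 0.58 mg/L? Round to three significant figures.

After mixing, C = (0.2100·0.1600 + 0.007200·21.10) / 0.2172 = 0.1855/0.2172 = 0.8541 mg/L.
4.3%/h lost → k = −ln(1 − 0.043) = 0.04395 h⁻¹.
0.8541·exp(−k·t) = 0.58 → t = ln(0.8541/0.58)/k = 31700 s = 8.807 h.

8.81 h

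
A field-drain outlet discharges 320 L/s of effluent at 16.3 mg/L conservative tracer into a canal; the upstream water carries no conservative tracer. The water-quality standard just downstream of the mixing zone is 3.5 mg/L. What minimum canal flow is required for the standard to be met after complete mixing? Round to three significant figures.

Set C_mix = 3.5: (Q·0 + 320.0·16.30) / (Q + 320.0) = 3.5
→ Q = 320.0·(16.30 − 3.5)/(3.5 − 0) = 1170 L/s.

1170 L/s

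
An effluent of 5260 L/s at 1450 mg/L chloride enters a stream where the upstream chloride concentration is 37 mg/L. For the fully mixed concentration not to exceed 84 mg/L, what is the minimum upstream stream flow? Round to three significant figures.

Set C_mix = 84: (Q·37.00 + 5260·1450) / (Q + 5260) = 84
→ Q = 5260·(1450 − 84)/(84 − 37.00) = 152900 L/s.

153000 L/s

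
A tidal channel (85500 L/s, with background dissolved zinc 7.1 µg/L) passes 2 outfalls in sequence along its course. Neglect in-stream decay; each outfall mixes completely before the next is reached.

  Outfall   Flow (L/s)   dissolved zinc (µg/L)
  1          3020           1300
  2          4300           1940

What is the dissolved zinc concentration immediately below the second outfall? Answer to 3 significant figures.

139 µg/L

Below outfall 1: Q → 88520 L/s, C = (85500·7.100 + 3020·1300)/88520 = 51.21 µg/L.
Below outfall 2: Q → 92820 L/s, C = (88520·51.21 + 4300·1940)/92820 = 138.7 µg/L.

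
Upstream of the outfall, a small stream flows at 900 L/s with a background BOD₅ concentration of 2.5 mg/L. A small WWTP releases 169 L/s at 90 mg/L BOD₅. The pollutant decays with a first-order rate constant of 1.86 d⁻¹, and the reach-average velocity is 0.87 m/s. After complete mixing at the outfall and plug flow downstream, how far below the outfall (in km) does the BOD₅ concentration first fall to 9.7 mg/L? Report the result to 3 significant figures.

21.1 km

Mass balance: C = (900.0·2.500 + 169.0·90.00) / 1069 = 17460/1069 = 16.33 mg/L.
Set 16.33·exp(−k·t) = 9.7 → t = ln(16.33/9.7)/k = 24200 s = 6.723 h.
Distance = v·t = 0.87·24200 = 21060 m = 21.06 km.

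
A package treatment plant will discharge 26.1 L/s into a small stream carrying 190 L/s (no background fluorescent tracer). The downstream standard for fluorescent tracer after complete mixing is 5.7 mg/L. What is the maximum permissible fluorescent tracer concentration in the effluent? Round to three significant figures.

At the limit, (Qr·Cr + Qe·Cₑ)/(Qr + Qe) = 5.7:
Cₑ = (216.1·5.7 − 190.0·0) / 26.10 = 47.19 mg/L.

47.2 mg/L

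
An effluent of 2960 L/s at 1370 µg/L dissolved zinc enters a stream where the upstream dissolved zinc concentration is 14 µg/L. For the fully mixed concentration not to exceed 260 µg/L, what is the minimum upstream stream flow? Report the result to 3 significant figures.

13400 L/s

Set C_mix = 260: (Q·14.00 + 2960·1370) / (Q + 2960) = 260
→ Q = 2960·(1370 − 260)/(260 − 14.00) = 13360 L/s.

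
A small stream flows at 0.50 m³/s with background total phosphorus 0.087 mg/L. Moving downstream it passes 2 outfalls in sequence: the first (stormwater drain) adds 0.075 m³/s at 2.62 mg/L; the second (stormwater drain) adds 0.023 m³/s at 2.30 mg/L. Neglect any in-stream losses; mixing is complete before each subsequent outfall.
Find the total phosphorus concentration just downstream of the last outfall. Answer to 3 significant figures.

0.490 mg/L

Outfall 1: combined Q = 0.5750 m³/s; C = (0.5000·0.08700 + 0.07500·2.620)/0.5750 = 0.4174 mg/L.
Outfall 2: combined Q = 0.5980 m³/s; C = (0.5750·0.4174 + 0.02300·2.300)/0.5980 = 0.4898 mg/L.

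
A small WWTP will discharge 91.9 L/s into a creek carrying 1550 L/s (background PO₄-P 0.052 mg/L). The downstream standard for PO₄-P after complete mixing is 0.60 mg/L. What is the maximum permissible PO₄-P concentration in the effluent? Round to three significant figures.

At the limit, (Qr·Cr + Qe·Cₑ)/(Qr + Qe) = 0.60:
Cₑ = (1642·0.60 − 1550·0.05200) / 91.90 = 9.843 mg/L.

9.84 mg/L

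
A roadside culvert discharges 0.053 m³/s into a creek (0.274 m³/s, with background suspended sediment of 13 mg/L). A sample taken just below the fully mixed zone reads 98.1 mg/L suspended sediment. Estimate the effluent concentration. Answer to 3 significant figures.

Mass balance: 0.2740·13.00 + 0.05300·Cₑ = 0.3270·98.10
→ Cₑ = (0.3270·98.10 − 0.2740·13.00) / 0.05300 = 538.1 mg/L.

538 mg/L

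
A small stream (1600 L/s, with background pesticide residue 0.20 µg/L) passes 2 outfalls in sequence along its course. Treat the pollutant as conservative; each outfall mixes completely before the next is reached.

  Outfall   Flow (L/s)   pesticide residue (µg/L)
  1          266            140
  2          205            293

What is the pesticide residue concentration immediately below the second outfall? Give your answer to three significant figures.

47.1 µg/L

Below outfall 1: Q → 1866 L/s, C = (1600·0.2000 + 266.0·140.0)/1866 = 20.13 µg/L.
Below outfall 2: Q → 2071 L/s, C = (1866·20.13 + 205.0·293.0)/2071 = 47.14 µg/L.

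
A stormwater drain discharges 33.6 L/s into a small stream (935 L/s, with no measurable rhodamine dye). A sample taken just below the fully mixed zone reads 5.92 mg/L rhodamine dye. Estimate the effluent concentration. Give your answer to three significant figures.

171 mg/L

Mass balance: 935.0·0 + 33.60·Cₑ = 968.6·5.920
→ Cₑ = (968.6·5.920 − 935.0·0) / 33.60 = 170.7 mg/L.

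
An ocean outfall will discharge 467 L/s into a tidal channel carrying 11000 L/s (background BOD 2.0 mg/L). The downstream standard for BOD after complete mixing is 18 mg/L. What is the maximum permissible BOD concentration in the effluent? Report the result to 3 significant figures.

At the limit, (Qr·Cr + Qe·Cₑ)/(Qr + Qe) = 18:
Cₑ = (11470·18 − 11000·2.000) / 467.0 = 394.9 mg/L.

395 mg/L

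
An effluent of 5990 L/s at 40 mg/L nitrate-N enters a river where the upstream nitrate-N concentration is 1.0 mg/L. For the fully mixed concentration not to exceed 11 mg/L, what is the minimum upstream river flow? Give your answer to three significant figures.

17400 L/s

Set C_mix = 11: (Q·1.000 + 5990·40.00) / (Q + 5990) = 11
→ Q = 5990·(40.00 − 11)/(11 − 1.000) = 17370 L/s.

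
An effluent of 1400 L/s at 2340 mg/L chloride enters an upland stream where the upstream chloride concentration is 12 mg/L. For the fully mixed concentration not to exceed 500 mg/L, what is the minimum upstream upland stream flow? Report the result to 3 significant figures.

5280 L/s

Set C_mix = 500: (Q·12.00 + 1400·2340) / (Q + 1400) = 500
→ Q = 1400·(2340 − 500)/(500 − 12.00) = 5279 L/s.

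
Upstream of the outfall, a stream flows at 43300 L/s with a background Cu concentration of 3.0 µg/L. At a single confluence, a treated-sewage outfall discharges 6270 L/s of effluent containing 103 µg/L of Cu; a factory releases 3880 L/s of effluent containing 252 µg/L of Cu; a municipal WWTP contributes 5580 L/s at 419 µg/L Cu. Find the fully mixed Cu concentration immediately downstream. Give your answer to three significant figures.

Flow-weighted average: C = (43300·3.000 + 6270·103.0 + 3880·252.0 + 5580·419.0) / 59030 = 4091000/59030 = 69.31 µg/L.

69.3 µg/L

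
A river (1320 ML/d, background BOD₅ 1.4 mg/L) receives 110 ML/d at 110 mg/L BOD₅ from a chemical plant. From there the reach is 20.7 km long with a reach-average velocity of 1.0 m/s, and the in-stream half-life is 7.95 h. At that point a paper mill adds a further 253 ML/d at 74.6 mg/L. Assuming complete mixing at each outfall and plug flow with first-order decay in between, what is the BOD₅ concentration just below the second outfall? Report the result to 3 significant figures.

Conservation of mass: C = (1320·1.400 + 110.0·110.0) / 1430 = 13950/1430 = 9.754 mg/L; combined flow 1430 ML/d.
Travel time t = 20.7·1000 / 1.0 = 20700 s = 5.750 h.
Half-life 7.95 h → k = ln 2 / 7.95 = 0.08719 h⁻¹ = 2.093 d⁻¹.
Decay over the reach: 9.754·exp(−kt) = 9.754·0.6057 = 5.908 mg/L.
Second outfall: C = (1430·5.908 + 253.0·74.60)/1683 = 16.23 mg/L.

16.2 mg/L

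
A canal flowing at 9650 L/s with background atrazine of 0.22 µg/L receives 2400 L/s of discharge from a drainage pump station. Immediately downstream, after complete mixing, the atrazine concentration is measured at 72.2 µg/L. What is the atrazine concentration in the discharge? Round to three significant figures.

362 µg/L

Mass balance: 9650·0.2200 + 2400·Cₑ = 12050·72.20
→ Cₑ = (12050·72.20 − 9650·0.2200) / 2400 = 361.6 µg/L.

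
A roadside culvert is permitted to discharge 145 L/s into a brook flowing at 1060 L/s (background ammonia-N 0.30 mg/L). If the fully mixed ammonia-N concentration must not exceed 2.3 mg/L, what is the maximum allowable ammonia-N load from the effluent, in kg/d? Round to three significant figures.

Mass balance at the limit: 1060·0.3000 + 145.0·Cₑ = 1205·2.3 → Cₑ = 16.92 mg/L.
145.0 L/s = 0.1450 m³/s. Load = 0.1450 m³/s × 16.92 g/m³ × 86 400 s/d = 212.0 kg/d.

212 kg/d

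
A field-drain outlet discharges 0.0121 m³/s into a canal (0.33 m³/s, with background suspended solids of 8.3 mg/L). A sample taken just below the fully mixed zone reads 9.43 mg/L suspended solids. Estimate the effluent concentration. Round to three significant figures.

Mass balance: 0.3300·8.300 + 0.01210·Cₑ = 0.3421·9.430
→ Cₑ = (0.3421·9.430 − 0.3300·8.300) / 0.01210 = 40.25 mg/L.

40.2 mg/L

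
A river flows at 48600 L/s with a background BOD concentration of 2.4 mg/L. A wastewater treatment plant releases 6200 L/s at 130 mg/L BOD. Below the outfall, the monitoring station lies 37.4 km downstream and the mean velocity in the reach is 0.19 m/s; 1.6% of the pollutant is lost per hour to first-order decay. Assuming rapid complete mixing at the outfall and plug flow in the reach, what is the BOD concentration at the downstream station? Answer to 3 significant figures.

6.97 mg/L

Mixed concentration C = ΣQC/ΣQ = (48600·2.400 + 6200·130.0) / 54800 = 922600/54800 = 16.84 mg/L.
Travel time t = 37.4·1000 / 0.19 = 196800 s = 54.68 h.
1.6%/h lost → k = −ln(1 − 0.016) = 0.01613 h⁻¹.
First-order decay: C = 16.84·exp(−k·t) = 16.84·0.4140 = 6.970 mg/L.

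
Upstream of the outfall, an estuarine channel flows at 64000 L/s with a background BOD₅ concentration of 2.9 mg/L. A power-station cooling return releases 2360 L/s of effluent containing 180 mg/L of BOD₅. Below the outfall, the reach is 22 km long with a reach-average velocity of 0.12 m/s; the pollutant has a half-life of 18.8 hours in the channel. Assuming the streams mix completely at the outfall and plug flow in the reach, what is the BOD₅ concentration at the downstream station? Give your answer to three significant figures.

After mixing, C = (64000·2.900 + 2360·180.0) / 66360 = 610400/66360 = 9.198 mg/L.
Travel time t = 22·1000 / 0.12 = 183300 s = 50.93 h.
Half-life 18.8 h → k = ln 2 / 18.8 = 0.03687 h⁻¹ = 0.8849 d⁻¹.
Applying C = C₀e^(−kt): 9.198 × 0.1530 = 1.407 mg/L.

1.41 mg/L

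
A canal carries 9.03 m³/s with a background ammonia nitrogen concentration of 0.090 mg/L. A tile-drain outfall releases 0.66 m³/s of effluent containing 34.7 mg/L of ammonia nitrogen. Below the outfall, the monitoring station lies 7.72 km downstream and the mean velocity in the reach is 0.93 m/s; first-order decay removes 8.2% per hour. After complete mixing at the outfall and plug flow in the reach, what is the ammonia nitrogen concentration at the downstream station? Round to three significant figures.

Conservation of mass: C = (9.030·0.09000 + 0.6600·34.70) / 9.690 = 23.71/9.690 = 2.447 mg/L.
Travel time t = 7.72·1000 / 0.93 = 8301 s = 2.306 h.
8.2%/h lost → k = −ln(1 − 0.082) = 0.08556 h⁻¹.
First-order decay: C = 2.447·exp(−k·t) = 2.447·0.8210 = 2.009 mg/L.

2.01 mg/L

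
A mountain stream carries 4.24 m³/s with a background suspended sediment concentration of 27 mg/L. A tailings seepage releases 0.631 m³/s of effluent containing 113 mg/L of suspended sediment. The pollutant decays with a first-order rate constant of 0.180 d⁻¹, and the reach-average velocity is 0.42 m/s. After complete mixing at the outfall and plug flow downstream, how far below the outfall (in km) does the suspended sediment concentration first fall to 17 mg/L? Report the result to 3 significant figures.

Flow-weighted average: C = (4.240·27.00 + 0.6310·113.0) / 4.871 = 185.8/4.871 = 38.14 mg/L.
Set 38.14·exp(−k·t) = 17 → t = ln(38.14/17)/k = 387900 s = 107.7 h.
Distance = v·t = 0.42·387900 = 162900 m = 162.9 km.

163 km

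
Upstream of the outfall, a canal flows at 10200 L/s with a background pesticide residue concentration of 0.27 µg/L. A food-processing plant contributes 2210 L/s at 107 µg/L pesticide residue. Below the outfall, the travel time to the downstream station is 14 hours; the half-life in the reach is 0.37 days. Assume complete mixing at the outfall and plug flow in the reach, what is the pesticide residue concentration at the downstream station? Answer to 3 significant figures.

Mixed concentration C = ΣQC/ΣQ = (10200·0.2700 + 2210·107.0) / 12410 = 239200/12410 = 19.28 µg/L.
Half-life 0.37 d → k = ln 2 / 0.37 = 1.873 d⁻¹.
Applying C = C₀e^(−kt): 19.28 × 0.3353 = 6.463 µg/L.

6.46 µg/L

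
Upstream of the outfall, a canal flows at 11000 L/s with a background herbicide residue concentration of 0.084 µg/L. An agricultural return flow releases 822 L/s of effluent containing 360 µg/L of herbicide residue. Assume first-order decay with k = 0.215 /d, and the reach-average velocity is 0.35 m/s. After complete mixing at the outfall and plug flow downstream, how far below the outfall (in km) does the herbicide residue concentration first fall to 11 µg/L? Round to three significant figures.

Conservation of mass: C = (11000·0.08400 + 822.0·360.0) / 11820 = 296800/11820 = 25.11 µg/L.
Set 25.11·exp(−k·t) = 11 → t = ln(25.11/11)/k = 331700 s = 92.13 h.
Distance = v·t = 0.35·331700 = 116100 m = 116.1 km.

116 km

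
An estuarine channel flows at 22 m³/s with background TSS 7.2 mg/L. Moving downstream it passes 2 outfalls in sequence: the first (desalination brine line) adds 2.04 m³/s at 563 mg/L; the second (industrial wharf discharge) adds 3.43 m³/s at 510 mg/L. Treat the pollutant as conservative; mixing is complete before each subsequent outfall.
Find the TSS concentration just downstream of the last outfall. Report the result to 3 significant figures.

After outfall 1: Q = 22.00 + 2.040 = 24.04 m³/s; C = (22.00·7.200 + 2.040·563.0)/24.04 = 54.36 mg/L.
After outfall 2: Q = 24.04 + 3.430 = 27.47 m³/s; C = (24.04·54.36 + 3.430·510.0)/27.47 = 111.3 mg/L.

111 mg/L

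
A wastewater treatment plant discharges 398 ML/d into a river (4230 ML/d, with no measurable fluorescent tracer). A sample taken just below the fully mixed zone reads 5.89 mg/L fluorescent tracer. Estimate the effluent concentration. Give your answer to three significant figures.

68.5 mg/L

Mass balance: 4230·0 + 398.0·Cₑ = 4628·5.890
→ Cₑ = (4628·5.890 − 4230·0) / 398.0 = 68.49 mg/L.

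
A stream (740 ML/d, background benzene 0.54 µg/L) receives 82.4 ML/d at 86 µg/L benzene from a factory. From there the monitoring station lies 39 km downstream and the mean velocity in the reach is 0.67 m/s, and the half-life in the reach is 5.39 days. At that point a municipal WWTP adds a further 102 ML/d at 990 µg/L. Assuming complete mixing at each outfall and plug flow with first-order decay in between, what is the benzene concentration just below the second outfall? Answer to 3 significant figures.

117 µg/L

Mass balance: C = (740.0·0.5400 + 82.40·86.00) / 822.4 = 7486/822.4 = 9.103 µg/L; combined flow 822.4 ML/d.
Travel time t = 39·1000 / 0.67 = 58210 s = 16.17 h.
Half-life 5.39 d → k = ln 2 / 5.39 = 0.1286 d⁻¹.
Applying C = C₀e^(−kt): 9.103 × 0.9170 = 8.347 µg/L.
Second outfall: C = (822.4·8.347 + 102.0·990.0)/924.4 = 116.7 µg/L.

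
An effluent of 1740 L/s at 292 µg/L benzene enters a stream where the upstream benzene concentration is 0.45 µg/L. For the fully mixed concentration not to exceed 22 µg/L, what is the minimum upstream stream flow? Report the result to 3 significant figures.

Set C_mix = 22: (Q·0.4500 + 1740·292.0) / (Q + 1740) = 22
→ Q = 1740·(292.0 − 22)/(22 − 0.4500) = 21800 L/s.

21800 L/s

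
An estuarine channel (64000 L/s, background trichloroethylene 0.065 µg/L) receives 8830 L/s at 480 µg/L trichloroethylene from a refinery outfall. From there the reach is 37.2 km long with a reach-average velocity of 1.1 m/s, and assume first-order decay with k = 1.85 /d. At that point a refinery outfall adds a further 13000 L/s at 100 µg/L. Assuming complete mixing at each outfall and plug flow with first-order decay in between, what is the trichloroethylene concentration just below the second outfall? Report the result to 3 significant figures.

Mass balance: C = (64000·0.06500 + 8830·480.0) / 72830 = 4243000/72830 = 58.25 µg/L; combined flow 72830 L/s.
Travel time t = 37.2·1000 / 1.1 = 33820 s = 9.394 h.
Decay over the reach: 58.25·exp(−kt) = 58.25·0.4848 = 28.24 µg/L.
At the second outfall, C = (72830·28.24 + 13000·100.0) / (72830 + 13000) = 39.11 µg/L.

39.1 µg/L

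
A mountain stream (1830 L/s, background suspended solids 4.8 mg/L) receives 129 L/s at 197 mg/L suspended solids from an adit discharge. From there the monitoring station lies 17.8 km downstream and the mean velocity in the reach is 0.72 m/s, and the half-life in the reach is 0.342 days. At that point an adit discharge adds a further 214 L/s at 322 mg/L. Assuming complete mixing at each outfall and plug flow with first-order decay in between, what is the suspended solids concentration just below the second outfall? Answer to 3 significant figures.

Flow-weighted average: C = (1830·4.800 + 129.0·197.0) / 1959 = 34200/1959 = 17.46 mg/L; combined flow 1959 L/s.
Travel time t = 17.8·1000 / 0.72 = 24720 s = 6.867 h.
Half-life 0.342 d → k = ln 2 / 0.342 = 2.027 d⁻¹.
After decay, C = 17.46 × e^(−kt) = 17.46 × 0.5599 = 9.775 mg/L.
At the second outfall, C = (1959·9.775 + 214.0·322.0) / (1959 + 214.0) = 40.52 mg/L.

40.5 mg/L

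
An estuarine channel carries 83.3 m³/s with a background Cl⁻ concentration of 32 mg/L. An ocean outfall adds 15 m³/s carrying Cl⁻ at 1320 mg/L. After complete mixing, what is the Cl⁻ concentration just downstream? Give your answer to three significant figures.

Mixed concentration C = ΣQC/ΣQ = (83.30·32.00 + 15.00·1320) / 98.30 = 22470/98.30 = 228.5 mg/L.

229 mg/L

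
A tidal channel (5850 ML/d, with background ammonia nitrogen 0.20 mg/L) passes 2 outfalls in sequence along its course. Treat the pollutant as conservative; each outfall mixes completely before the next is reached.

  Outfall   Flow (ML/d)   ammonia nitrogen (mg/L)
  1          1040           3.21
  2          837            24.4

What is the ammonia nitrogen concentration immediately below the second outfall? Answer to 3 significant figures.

After outfall 1: Q = 5850 + 1040 = 6890 ML/d; C = (5850·0.2000 + 1040·3.210)/6890 = 0.6543 mg/L.
After outfall 2: Q = 6890 + 837.0 = 7727 ML/d; C = (6890·0.6543 + 837.0·24.40)/7727 = 3.227 mg/L.

3.23 mg/L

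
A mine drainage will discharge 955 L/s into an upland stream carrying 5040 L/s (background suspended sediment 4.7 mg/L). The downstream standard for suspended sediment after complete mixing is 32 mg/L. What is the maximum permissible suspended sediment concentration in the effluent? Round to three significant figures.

At the limit, (Qr·Cr + Qe·Cₑ)/(Qr + Qe) = 32:
Cₑ = (5995·32 − 5040·4.700) / 955.0 = 176.1 mg/L.

176 mg/L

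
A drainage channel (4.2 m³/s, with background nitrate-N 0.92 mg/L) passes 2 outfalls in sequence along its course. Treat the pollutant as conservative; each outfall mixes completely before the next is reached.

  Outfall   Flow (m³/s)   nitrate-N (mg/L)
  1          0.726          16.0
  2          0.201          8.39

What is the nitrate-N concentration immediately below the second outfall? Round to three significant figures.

Outfall 1: combined Q = 4.926 m³/s; C = (4.200·0.9200 + 0.7260·16.00)/4.926 = 3.143 mg/L.
Outfall 2: combined Q = 5.127 m³/s; C = (4.926·3.143 + 0.2010·8.390)/5.127 = 3.348 mg/L.

3.35 mg/L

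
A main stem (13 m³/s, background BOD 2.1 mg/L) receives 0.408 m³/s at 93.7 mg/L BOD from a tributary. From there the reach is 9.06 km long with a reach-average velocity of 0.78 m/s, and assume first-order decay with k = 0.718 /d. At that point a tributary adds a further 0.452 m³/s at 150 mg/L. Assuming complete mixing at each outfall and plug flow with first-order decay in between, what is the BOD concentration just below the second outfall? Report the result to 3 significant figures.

9.18 mg/L

Mass balance: C = (13.00·2.100 + 0.4080·93.70) / 13.41 = 65.53/13.41 = 4.887 mg/L; combined flow 13.41 m³/s.
Travel time t = 9.06·1000 / 0.78 = 11620 s = 3.226 h.
First-order decay: C = 4.887·exp(−k·t) = 4.887·0.9080 = 4.438 mg/L.
Second outfall: C = (13.41·4.438 + 0.4520·150.0)/13.86 = 9.185 mg/L.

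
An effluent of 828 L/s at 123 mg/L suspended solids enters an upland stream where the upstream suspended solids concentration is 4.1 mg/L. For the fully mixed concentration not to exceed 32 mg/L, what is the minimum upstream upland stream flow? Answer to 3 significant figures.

Set C_mix = 32: (Q·4.100 + 828.0·123.0) / (Q + 828.0) = 32
→ Q = 828.0·(123.0 − 32)/(32 − 4.100) = 2701 L/s.

2700 L/s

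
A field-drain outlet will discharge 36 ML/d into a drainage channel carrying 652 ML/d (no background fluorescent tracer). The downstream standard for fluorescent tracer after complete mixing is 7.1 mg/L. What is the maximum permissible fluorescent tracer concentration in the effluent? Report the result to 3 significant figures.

136 mg/L

At the limit, (Qr·Cr + Qe·Cₑ)/(Qr + Qe) = 7.1:
Cₑ = (688.0·7.1 − 652.0·0) / 36.00 = 135.7 mg/L.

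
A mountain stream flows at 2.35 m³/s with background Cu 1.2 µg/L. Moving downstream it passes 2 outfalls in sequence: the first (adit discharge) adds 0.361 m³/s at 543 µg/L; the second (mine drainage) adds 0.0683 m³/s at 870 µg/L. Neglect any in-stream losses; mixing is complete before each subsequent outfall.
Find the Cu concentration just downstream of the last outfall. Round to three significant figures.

After outfall 1: Q = 2.350 + 0.3610 = 2.711 m³/s; C = (2.350·1.200 + 0.3610·543.0)/2.711 = 73.35 µg/L.
After outfall 2: Q = 2.711 + 0.06830 = 2.779 m³/s; C = (2.711·73.35 + 0.06830·870.0)/2.779 = 92.92 µg/L.

92.9 µg/L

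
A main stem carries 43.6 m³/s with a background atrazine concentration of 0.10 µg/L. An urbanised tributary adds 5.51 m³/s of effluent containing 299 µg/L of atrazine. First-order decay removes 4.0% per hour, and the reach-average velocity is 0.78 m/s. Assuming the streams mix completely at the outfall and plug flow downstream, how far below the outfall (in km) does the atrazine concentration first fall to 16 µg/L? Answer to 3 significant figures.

51.1 km

Mixed concentration C = ΣQC/ΣQ = (43.60·0.1000 + 5.510·299.0) / 49.11 = 1652/49.11 = 33.64 µg/L.
4.0%/h lost → k = −ln(1 − 0.04) = 0.04082 h⁻¹.
Set 33.64·exp(−k·t) = 16 → t = ln(33.64/16)/k = 65520 s = 18.20 h.
Distance = v·t = 0.78·65520 = 51110 m = 51.11 km.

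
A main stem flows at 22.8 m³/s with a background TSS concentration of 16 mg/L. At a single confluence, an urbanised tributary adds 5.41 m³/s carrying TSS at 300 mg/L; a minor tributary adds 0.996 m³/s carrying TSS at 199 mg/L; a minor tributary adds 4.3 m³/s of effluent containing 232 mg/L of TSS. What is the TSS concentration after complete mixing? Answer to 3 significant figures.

95.0 mg/L

Conservation of mass: C = (22.80·16.00 + 5.410·300.0 + 0.9960·199.0 + 4.300·232.0) / 33.51 = 3184/33.51 = 95.02 mg/L.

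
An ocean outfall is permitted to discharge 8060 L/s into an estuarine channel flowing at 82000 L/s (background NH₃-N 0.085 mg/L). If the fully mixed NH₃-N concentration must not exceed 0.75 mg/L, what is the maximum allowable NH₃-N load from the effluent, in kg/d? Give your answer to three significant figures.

Mass balance at the limit: 82000·0.08500 + 8060·Cₑ = 90060·0.75 → Cₑ = 7.516 mg/L.
8060 L/s = 8.060 m³/s. Load = 8.060 m³/s × 7.516 g/m³ × 86 400 s/d = 5234 kg/d.

5230 kg/d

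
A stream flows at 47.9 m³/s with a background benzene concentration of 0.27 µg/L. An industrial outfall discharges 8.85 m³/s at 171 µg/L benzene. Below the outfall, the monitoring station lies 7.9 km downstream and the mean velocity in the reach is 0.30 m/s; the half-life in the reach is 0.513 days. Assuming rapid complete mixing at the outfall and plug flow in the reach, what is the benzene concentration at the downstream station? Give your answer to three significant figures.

After mixing, C = (47.90·0.2700 + 8.850·171.0) / 56.75 = 1526/56.75 = 26.89 µg/L.
Travel time t = 7.9·1000 / 0.30 = 26330 s = 7.315 h.
Half-life 0.513 d → k = ln 2 / 0.513 = 1.351 d⁻¹.
Applying C = C₀e^(−kt): 26.89 × 0.6624 = 17.82 µg/L.

17.8 µg/L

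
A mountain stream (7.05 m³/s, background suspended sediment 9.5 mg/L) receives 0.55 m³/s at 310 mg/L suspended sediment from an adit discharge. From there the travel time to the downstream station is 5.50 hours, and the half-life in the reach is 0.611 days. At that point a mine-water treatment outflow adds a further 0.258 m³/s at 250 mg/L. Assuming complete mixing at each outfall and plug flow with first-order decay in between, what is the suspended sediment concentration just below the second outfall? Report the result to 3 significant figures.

31.5 mg/L

Mass balance: C = (7.050·9.500 + 0.5500·310.0) / 7.600 = 237.5/7.600 = 31.25 mg/L; combined flow 7.600 m³/s.
Half-life 0.611 d → k = ln 2 / 0.611 = 1.134 d⁻¹.
First-order decay: C = 31.25·exp(−k·t) = 31.25·0.7711 = 24.09 mg/L.
Second outfall: C = (7.600·24.09 + 0.2580·250.0)/7.858 = 31.51 mg/L.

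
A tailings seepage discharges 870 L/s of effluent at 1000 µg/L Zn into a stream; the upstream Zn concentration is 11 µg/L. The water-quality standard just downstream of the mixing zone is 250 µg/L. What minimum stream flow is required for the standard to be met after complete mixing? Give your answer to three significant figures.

2730 L/s

Set C_mix = 250: (Q·11.00 + 870.0·1000) / (Q + 870.0) = 250
→ Q = 870.0·(1000 − 250)/(250 − 11.00) = 2730 L/s.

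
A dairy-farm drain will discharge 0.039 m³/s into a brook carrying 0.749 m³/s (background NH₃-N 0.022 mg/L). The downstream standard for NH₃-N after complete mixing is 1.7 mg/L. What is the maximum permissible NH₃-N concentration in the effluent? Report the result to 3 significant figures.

33.9 mg/L

At the limit, (Qr·Cr + Qe·Cₑ)/(Qr + Qe) = 1.7:
Cₑ = (0.7880·1.7 − 0.7490·0.02200) / 0.03900 = 33.93 mg/L.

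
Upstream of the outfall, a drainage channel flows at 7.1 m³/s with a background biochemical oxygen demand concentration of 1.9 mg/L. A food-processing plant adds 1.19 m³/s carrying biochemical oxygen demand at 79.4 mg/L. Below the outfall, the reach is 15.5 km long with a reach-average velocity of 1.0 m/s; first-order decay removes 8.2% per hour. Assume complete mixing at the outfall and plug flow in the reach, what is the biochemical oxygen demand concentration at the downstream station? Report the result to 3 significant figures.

9.01 mg/L

After mixing, C = (7.100·1.900 + 1.190·79.40) / 8.290 = 108.0/8.290 = 13.02 mg/L.
Travel time t = 15.5·1000 / 1.0 = 15500 s = 4.306 h.
8.2%/h lost → k = −ln(1 − 0.082) = 0.08556 h⁻¹.
After decay, C = 13.02 × e^(−kt) = 13.02 × 0.6919 = 9.011 mg/L.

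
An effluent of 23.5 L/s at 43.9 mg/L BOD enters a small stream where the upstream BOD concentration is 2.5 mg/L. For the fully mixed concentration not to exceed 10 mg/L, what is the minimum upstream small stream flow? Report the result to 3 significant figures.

Set C_mix = 10: (Q·2.500 + 23.50·43.90) / (Q + 23.50) = 10
→ Q = 23.50·(43.90 − 10)/(10 − 2.500) = 106.2 L/s.

106 L/s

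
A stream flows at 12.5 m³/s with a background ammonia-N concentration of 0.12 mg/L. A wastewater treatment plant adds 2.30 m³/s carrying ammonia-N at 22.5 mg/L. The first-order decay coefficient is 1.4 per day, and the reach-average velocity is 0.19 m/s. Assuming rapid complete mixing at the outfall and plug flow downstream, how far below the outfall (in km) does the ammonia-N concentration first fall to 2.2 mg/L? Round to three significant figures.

Conservation of mass: C = (12.50·0.1200 + 2.300·22.50) / 14.80 = 53.25/14.80 = 3.598 mg/L.
Set 3.598·exp(−k·t) = 2.2 → t = ln(3.598/2.2)/k = 30360 s = 8.433 h.
Distance = v·t = 0.19·30360 = 5768 m = 5.768 km.

5.77 km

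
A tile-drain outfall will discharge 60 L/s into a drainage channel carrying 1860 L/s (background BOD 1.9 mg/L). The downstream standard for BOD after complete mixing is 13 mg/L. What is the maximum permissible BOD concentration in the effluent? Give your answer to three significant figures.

357 mg/L

At the limit, (Qr·Cr + Qe·Cₑ)/(Qr + Qe) = 13:
Cₑ = (1920·13 − 1860·1.900) / 60.00 = 357.1 mg/L.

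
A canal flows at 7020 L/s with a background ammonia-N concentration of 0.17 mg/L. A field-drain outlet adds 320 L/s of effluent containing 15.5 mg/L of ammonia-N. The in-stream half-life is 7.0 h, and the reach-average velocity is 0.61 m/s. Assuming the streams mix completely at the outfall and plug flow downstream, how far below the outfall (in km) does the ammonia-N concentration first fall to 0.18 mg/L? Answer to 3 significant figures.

34.1 km

Mixed concentration C = ΣQC/ΣQ = (7020·0.1700 + 320.0·15.50) / 7340 = 6153/7340 = 0.8383 mg/L.
Half-life 7.0 h → k = ln 2 / 7.0 = 0.09902 h⁻¹ = 2.377 d⁻¹.
Set 0.8383·exp(−k·t) = 0.18 → t = ln(0.8383/0.18)/k = 55930 s = 15.54 h.
Distance = v·t = 0.61·55930 = 34120 m = 34.12 km.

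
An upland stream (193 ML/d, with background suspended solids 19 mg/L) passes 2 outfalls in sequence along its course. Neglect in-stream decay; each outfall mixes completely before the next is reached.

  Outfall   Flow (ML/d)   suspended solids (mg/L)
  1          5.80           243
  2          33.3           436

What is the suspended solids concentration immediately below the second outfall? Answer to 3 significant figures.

Below outfall 1: Q → 198.8 ML/d, C = (193.0·19.00 + 5.800·243.0)/198.8 = 25.54 mg/L.
Below outfall 2: Q → 232.1 ML/d, C = (198.8·25.54 + 33.30·436.0)/232.1 = 84.43 mg/L.

84.4 mg/L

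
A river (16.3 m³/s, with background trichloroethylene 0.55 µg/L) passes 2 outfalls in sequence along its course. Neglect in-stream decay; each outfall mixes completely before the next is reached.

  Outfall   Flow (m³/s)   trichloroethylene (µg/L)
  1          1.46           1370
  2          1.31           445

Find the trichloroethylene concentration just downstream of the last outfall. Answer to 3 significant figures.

136 µg/L

After outfall 1: Q = 16.30 + 1.460 = 17.76 m³/s; C = (16.30·0.5500 + 1.460·1370)/17.76 = 113.1 µg/L.
After outfall 2: Q = 17.76 + 1.310 = 19.07 m³/s; C = (17.76·113.1 + 1.310·445.0)/19.07 = 135.9 µg/L.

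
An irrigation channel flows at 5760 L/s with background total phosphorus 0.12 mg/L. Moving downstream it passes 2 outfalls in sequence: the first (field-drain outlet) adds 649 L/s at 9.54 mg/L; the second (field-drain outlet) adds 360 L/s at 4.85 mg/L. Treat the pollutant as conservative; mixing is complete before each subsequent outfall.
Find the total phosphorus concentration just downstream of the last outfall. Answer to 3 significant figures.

Outfall 1: combined Q = 6409 L/s; C = (5760·0.1200 + 649.0·9.540)/6409 = 1.074 mg/L.
Outfall 2: combined Q = 6769 L/s; C = (6409·1.074 + 360.0·4.850)/6769 = 1.275 mg/L.

1.27 mg/L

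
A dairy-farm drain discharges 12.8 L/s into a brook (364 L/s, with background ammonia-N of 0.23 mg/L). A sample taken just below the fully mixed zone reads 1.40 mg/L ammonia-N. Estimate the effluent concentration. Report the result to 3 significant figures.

Mass balance: 364.0·0.2300 + 12.80·Cₑ = 376.8·1.400
→ Cₑ = (376.8·1.400 − 364.0·0.2300) / 12.80 = 34.67 mg/L.

34.7 mg/L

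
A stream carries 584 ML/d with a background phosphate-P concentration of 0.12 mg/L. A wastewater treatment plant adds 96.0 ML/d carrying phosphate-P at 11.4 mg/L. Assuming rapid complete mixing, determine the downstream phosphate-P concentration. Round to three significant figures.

Mixed concentration C = ΣQC/ΣQ = (584.0·0.1200 + 96.00·11.40) / 680.0 = 1164/680.0 = 1.712 mg/L.

1.71 mg/L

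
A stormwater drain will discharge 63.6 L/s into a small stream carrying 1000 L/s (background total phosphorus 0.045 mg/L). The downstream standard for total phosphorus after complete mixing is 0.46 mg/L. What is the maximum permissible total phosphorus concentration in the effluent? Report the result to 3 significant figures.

6.99 mg/L

At the limit, (Qr·Cr + Qe·Cₑ)/(Qr + Qe) = 0.46:
Cₑ = (1064·0.46 − 1000·0.04500) / 63.60 = 6.985 mg/L.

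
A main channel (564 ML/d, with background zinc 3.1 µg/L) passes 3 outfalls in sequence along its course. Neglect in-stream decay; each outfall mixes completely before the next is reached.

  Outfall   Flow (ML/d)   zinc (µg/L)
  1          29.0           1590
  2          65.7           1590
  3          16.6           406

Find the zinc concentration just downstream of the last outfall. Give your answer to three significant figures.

After outfall 1: Q = 564.0 + 29.00 = 593.0 ML/d; C = (564.0·3.100 + 29.00·1590)/593.0 = 80.71 µg/L.
After outfall 2: Q = 593.0 + 65.70 = 658.7 ML/d; C = (593.0·80.71 + 65.70·1590)/658.7 = 231.2 µg/L.
After outfall 3: Q = 658.7 + 16.60 = 675.3 ML/d; C = (658.7·231.2 + 16.60·406.0)/675.3 = 235.5 µg/L.

236 µg/L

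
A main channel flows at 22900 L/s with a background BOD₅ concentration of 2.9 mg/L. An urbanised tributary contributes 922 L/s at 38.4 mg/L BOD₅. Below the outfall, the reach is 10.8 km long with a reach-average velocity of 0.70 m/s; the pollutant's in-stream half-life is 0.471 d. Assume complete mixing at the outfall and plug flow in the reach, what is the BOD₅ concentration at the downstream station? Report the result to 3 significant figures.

After mixing, C = (22900·2.900 + 922.0·38.40) / 23820 = 101800/23820 = 4.274 mg/L.
Travel time t = 10.8·1000 / 0.70 = 15430 s = 4.286 h.
Half-life 0.471 d → k = ln 2 / 0.471 = 1.472 d⁻¹.
After decay, C = 4.274 × e^(−kt) = 4.274 × 0.7689 = 3.286 mg/L.

3.29 mg/L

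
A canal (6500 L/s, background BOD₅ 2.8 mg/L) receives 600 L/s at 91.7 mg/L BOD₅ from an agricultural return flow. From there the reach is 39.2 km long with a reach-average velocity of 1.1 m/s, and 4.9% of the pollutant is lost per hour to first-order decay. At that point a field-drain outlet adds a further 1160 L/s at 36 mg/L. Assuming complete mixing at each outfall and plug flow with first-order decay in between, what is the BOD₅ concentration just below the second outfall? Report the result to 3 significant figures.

After mixing, C = (6500·2.800 + 600.0·91.70) / 7100 = 73220/7100 = 10.31 mg/L; combined flow 7100 L/s.
Travel time t = 39.2·1000 / 1.1 = 35640 s = 9.899 h.
4.9%/h lost → k = −ln(1 − 0.049) = 0.05024 h⁻¹.
First-order decay: C = 10.31·exp(−k·t) = 10.31·0.6081 = 6.272 mg/L.
Second outfall: C = (7100·6.272 + 1160·36.00)/8260 = 10.45 mg/L.

10.4 mg/L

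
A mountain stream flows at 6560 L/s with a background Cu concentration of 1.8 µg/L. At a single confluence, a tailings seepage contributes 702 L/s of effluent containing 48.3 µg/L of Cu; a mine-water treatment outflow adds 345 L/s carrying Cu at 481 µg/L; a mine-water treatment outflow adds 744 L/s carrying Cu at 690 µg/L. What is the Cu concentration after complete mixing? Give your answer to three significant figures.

Mixed concentration C = ΣQC/ΣQ = (6560·1.800 + 702.0·48.30 + 345.0·481.0 + 744.0·690.0) / 8351 = 725000/8351 = 86.82 µg/L.

86.8 µg/L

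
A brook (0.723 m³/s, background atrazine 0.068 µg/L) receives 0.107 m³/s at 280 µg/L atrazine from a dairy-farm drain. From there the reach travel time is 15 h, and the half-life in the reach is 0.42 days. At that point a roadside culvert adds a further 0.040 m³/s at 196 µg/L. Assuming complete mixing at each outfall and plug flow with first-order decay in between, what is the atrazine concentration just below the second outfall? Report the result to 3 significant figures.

Mixed concentration C = ΣQC/ΣQ = (0.7230·0.06800 + 0.1070·280.0) / 0.8300 = 30.01/0.8300 = 36.16 µg/L; combined flow 0.8300 m³/s.
Half-life 0.42 d → k = ln 2 / 0.42 = 1.650 d⁻¹.
Decay over the reach: 36.16·exp(−kt) = 36.16·0.3565 = 12.89 µg/L.
At the second outfall, C = (0.8300·12.89 + 0.04000·196.0) / (0.8300 + 0.04000) = 21.31 µg/L.

21.3 µg/L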